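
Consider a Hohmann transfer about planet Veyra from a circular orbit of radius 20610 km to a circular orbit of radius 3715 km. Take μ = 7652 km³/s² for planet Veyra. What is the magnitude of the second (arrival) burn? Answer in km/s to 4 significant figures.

Δv₂ = 0.4331 km/s

Semi-major axis of the transfer orbit: a_t = (20610 + 3715)/2 = 12162.5 km.
On the circular orbit at r = 3715 km, v_c = √(μ/r) = 1.4352 km/s.
Transfer-orbit speed at the same r (vis-viva, a = a_t): v_t = √[μ(2/r − 1/a_t)] = 1.8683 km/s.
Δv₂ = |v_t − v_c| = |1.8683 − 1.4352| = 0.4331 km/s.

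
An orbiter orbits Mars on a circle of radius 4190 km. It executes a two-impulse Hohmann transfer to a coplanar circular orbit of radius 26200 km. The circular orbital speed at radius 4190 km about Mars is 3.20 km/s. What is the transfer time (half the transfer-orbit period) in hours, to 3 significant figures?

From the circular-orbit relation v² = μ/r at r = 4190 km: μ = v²r = (3.20)² × 4190 = 42905.6 km³/s².
The Hohmann ellipse has a_t = (r₁ + r₂)/2 = 15195 km.
Half the transfer-orbit period gives t = π√(a_t³/μ) = 28410 s.
Converting: 28410 s ÷ 3600 s/hour = 7.89 hours.

t = 7.89 hours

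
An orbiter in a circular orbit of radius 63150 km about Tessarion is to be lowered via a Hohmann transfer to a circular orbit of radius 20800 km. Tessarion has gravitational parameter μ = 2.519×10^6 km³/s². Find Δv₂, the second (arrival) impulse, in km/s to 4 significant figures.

Δv₂ = 2.493 km/s

Transfer-ellipse semi-major axis a_t = (r₁ + r₂)/2 = (63150 + 20800)/2 = 41975 km.
Circular speed at r = 20800 km: v_c = √(μ/r) = 11.005 km/s.
Transfer-orbit speed at the same r (vis-viva, a = a_t): v_t = √[μ(2/r − 1/a_t)] = 13.498 km/s.
Δv₂ = |v_t − v_c| = |13.498 − 11.005| = 2.493 km/s.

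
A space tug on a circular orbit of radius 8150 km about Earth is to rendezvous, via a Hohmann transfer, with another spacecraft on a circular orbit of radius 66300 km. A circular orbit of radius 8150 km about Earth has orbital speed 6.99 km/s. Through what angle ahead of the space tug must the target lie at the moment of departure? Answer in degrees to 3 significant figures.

φ = 104°

From the circular-orbit relation v² = μ/r at r = 8150 km: μ = v²r = (6.99)² × 8150 = 3.98210×10^5 km³/s².
The Hohmann ellipse has a_t = (r₁ + r₂)/2 = 37225 km.
Transfer time t = π√(a_t³/μ) = 35760 s.
Target angular speed ω₂ = √(μ/r₂³) = 3.696×10^-5 rad/s.
Angle swept by the target during transfer: ω₂·t = 1.3217 rad = 75.73°.
The space tug traverses 180° on the transfer ellipse, so the target must lead by 180° − 75.73° = 104°.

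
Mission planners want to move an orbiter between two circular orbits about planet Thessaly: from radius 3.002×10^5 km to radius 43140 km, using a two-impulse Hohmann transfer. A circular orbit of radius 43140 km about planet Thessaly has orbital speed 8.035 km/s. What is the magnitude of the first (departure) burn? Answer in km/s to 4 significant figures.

From the circular-orbit relation v² = μ/r at r = 43140 km: μ = v²r = (8.035)² × 43140 = 2.78517×10^6 km³/s².
Transfer-ellipse semi-major axis a_t = (r₁ + r₂)/2 = (3.002×10^5 + 43140)/2 = 1.7167×10^5 km.
On the circular orbit at r = 3.002×10^5 km, v_c = √(μ/r) = 3.046 km/s.
Transfer-orbit speed at the same r (vis-viva, a = a_t): v_t = √[μ(2/r − 1/a_t)] = 1.527 km/s.
Δv₁ = |v_t − v_c| = |1.527 − 3.046| = 1.519 km/s.

Δv₁ = 1.519 km/s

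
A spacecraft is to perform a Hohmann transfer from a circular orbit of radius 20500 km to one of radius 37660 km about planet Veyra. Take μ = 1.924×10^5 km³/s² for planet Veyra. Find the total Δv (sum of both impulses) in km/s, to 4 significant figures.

Transfer-ellipse semi-major axis a_t = (r₁ + r₂)/2 = (20500 + 37660)/2 = 29080 km.
At r₁ the circular-orbit speed is v₁ = √(μ/r₁) = 3.06355 km/s.
Transfer-orbit speed at r₁ (v² = μ(2/r − 1/a)): v_p = √[μ(2/r₁ − 1/a_t)] = 3.48633 km/s.
First burn Δv₁ = |v_p − v₁| = 0.4228 km/s.
Circular speed at r₂: v₂ = √(μ/r₂) = 2.2603 km/s.
Transfer-orbit speed at r₂: v_a = √[μ(2/r₂ − 1/a_t)] = 1.8978 km/s.
Second burn Δv₂ = |v₂ − v_a| = 0.3625 km/s.
Total Δv = Δv₁ + Δv₂ = 0.7853 km/s.

Δv = 0.7853 km/s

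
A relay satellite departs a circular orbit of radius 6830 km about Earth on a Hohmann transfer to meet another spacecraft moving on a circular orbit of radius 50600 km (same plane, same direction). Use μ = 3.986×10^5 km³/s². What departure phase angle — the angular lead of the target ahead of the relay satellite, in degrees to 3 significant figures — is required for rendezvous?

Semi-major axis of the transfer orbit: a_t = (6830 + 50600)/2 = 28715 km.
Transfer time t = π√(a_t³/μ) = 24210 s.
The target's mean motion on its circular orbit is ω₂ = √(μ/r₂³) = 5.547×10^-5 rad/s.
Angle swept by the target during transfer: ω₂·t = 1.343 rad = 76.95°.
The relay satellite traverses 180° on the transfer ellipse, so the target must lead by 180° − 76.95° = 103°.

φ = 103°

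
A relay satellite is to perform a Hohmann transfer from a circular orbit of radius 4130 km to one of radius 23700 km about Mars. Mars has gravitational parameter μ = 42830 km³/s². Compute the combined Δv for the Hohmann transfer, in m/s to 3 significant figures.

Δv = 1590 m/s

The Hohmann ellipse has a_t = (r₁ + r₂)/2 = 13915 km.
At r₁ the circular-orbit speed is v₁ = √(μ/r₁) = 3.2203 km/s.
On the transfer ellipse at r₁, vis-viva gives v_p = √[μ(2/r₁ − 1/a_t)] = 4.2027 km/s.
First burn Δv₁ = |v_p − v₁| = 0.9824 km/s.
At r₂, v₂ = √(μ/r₂) = 1.3443 km/s.
Transfer-orbit speed at r₂: v_a = √[μ(2/r₂ − 1/a_t)] = 0.73237 km/s.
Second burn Δv₂ = |v₂ − v_a| = 0.6119 km/s.
Δv = Δv₁ + Δv₂ = 0.9824 + 0.6119 = 1.594 km/s.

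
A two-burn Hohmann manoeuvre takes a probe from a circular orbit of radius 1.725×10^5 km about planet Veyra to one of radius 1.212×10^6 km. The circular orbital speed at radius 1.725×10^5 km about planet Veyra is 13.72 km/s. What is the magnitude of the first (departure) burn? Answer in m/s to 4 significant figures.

From the circular-orbit relation v² = μ/r at r = 1.725×10^5 km: μ = v²r = (13.72)² × 1.725×10^5 = 3.24711×10^7 km³/s².
The Hohmann ellipse has a_t = (r₁ + r₂)/2 = 6.9225×10^5 km.
On the circular orbit at r = 1.725×10^5 km, v_c = √(μ/r) = 13.720 km/s.
Vis-viva on the transfer ellipse at r = 1.725×10^5 km gives v_t = √[μ(2/r − 1/a_t)] = 18.154 km/s.
Δv₁ = |v_t − v_c| = |18.154 − 13.720| = 4.434 km/s.

Δv₁ = 4434 m/s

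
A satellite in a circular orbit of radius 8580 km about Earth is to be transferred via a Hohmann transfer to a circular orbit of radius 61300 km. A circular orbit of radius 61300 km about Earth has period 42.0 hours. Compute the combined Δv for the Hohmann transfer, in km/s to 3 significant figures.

From Kepler's third law T² = 4π²r³/μ at r = 61300 km, T = 42.0 hours = 42.0 × 3600 s = 1.512×10^5 s: μ = 4π²r³/T² = 3.97775×10^5 km³/s².
Transfer-ellipse semi-major axis a_t = (r₁ + r₂)/2 = (8580 + 61300)/2 = 34940 km.
Circular speed at r₁: v₁ = √(μ/r₁) = √(3.97775×10^5/8580) = 6.809 km/s.
On the transfer ellipse at r₁, vis-viva gives v_p = √[μ(2/r₁ − 1/a_t)] = 9.019 km/s.
First burn Δv₁ = |v_p − v₁| = 2.210 km/s.
Circular speed at r₂: v₂ = √(μ/r₂) = 2.547 km/s.
Transfer-orbit speed at r₂: v_a = √[μ(2/r₂ − 1/a_t)] = 1.262 km/s.
Second burn Δv₂ = |v₂ − v_a| = 1.285 km/s.
Total Δv = Δv₁ + Δv₂ = 3.495 km/s.

Δv = 3.49 km/s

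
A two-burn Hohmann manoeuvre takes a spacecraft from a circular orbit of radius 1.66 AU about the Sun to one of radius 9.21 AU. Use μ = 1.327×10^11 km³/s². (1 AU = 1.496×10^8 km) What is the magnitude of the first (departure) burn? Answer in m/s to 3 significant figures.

In km: r₁ = 1.66 × 1.496×10^8 = 2.48336×10^8 km; r₂ = 9.21 × 1.496×10^8 = 1.377816×10^9 km.
The Hohmann ellipse has a_t = (r₁ + r₂)/2 = 8.13076×10^8 km.
On the circular orbit at r = 2.48336×10^8 km, v_c = √(μ/r) = 23.1162 km/s.
Vis-viva on the transfer ellipse at r = 2.48336×10^8 km gives v_t = √[μ(2/r − 1/a_t)] = 30.0916 km/s.
Δv₁ = |v_t − v_c| = |30.0916 − 23.1162| = 6.975 km/s.

Δv₁ = 6980 m/s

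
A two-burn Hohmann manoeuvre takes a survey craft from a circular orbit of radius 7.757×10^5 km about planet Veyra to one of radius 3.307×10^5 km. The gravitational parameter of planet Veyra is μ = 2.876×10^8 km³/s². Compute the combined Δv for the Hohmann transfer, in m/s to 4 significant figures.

Δv = 9798 m/s

Semi-major axis of the transfer orbit: a_t = (7.757×10^5 + 3.307×10^5)/2 = 5.532×10^5 km.
At r₁ the circular-orbit speed is v₁ = √(μ/r₁) = 19.2552 km/s.
On the transfer ellipse at r₁, v² = μ(2/r − 1/a) gives v_a = √[μ(2/r₁ − 1/a_t)] = 14.8876 km/s.
First burn Δv₁ = |v_a − v₁| = 4.3676 km/s.
At r₂, v₂ = √(μ/r₂) = 29.4902 km/s.
Transfer-orbit speed at r₂: v_p = √[μ(2/r₂ − 1/a_t)] = 34.9207 km/s.
Second burn Δv₂ = |v₂ − v_p| = 5.4305 km/s.
Δv = Δv₁ + Δv₂ = 4.3676 + 5.4305 = 9.798 km/s.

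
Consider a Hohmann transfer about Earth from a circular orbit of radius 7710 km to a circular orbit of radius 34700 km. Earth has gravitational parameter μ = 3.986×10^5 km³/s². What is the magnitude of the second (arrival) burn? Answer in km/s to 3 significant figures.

The Hohmann ellipse has a_t = (r₁ + r₂)/2 = 21205 km.
Circular speed at r = 34700 km: v_c = √(μ/r) = 3.3893 km/s.
Vis-viva on the transfer ellipse at r = 34700 km gives v_t = √[μ(2/r − 1/a_t)] = 2.0437 km/s.
Δv₂ = |v_t − v_c| = |2.0437 − 3.3893| = 1.346 km/s.

Δv₂ = 1.35 km/s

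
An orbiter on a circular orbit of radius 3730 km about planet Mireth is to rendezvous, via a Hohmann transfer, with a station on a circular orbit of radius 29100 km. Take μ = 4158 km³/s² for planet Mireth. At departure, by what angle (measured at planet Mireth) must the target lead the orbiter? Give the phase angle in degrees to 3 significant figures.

Semi-major axis of the transfer orbit: a_t = (3730 + 29100)/2 = 16415 km.
Transfer time t = π√(a_t³/μ) = 1.025×10^5 s.
The target's mean motion on its circular orbit is ω₂ = √(μ/r₂³) = 1.299×10^-5 rad/s.
Angle swept by the target during transfer: ω₂·t = 1.331 rad = 76.26°.
The orbiter traverses 180° on the transfer ellipse, so the target must lead by 180° − 76.26° = 104°.

φ = 104°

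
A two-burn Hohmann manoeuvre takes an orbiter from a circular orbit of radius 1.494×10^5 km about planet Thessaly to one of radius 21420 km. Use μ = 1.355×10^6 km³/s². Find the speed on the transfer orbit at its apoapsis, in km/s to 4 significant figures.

Semi-major axis of the transfer orbit: a_t = (1.494×10^5 + 21420)/2 = 85410 km.
The apoapsis of the transfer ellipse is at r = 1.494×10^5 km.
Applying v² = μ(2/r − 1/a_t): v = 1.508 km/s.

v = 1.508 km/s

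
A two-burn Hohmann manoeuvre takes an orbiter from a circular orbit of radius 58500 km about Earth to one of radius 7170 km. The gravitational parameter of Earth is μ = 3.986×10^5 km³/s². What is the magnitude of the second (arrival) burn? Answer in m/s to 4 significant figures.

Δv₂ = 2496 m/s

The Hohmann ellipse has a_t = (r₁ + r₂)/2 = 32835 km.
Circular speed at r = 7170 km: v_c = √(μ/r) = 7.456 km/s.
Vis-viva on the transfer ellipse at r = 7170 km gives v_t = √[μ(2/r − 1/a_t)] = 9.952 km/s.
Δv₂ = |v_t − v_c| = |9.952 − 7.456| = 2.496 km/s.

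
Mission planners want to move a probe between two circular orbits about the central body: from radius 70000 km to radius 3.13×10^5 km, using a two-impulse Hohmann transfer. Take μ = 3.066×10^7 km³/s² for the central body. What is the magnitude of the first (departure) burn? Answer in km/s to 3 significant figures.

The Hohmann ellipse has a_t = (r₁ + r₂)/2 = 1.915×10^5 km.
Circular speed at r = 70000 km: v_c = √(μ/r) = 20.928 km/s.
Vis-viva on the transfer ellipse at r = 70000 km gives v_t = √[μ(2/r − 1/a_t)] = 26.756 km/s.
Δv₁ = |v_t − v_c| = |26.756 − 20.928| = 5.828 km/s.

Δv₁ = 5.83 km/s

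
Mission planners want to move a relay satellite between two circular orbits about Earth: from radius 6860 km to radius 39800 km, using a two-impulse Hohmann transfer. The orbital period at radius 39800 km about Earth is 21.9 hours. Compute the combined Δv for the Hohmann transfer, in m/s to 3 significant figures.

From Kepler's third law T² = 4π²r³/μ at r = 39800 km, T = 21.9 hours = 21.9 × 3600 s = 78840 s: μ = 4π²r³/T² = 4.00420×10^5 km³/s².
Transfer-ellipse semi-major axis a_t = (r₁ + r₂)/2 = (6860 + 39800)/2 = 23330 km.
Circular speed at r₁: v₁ = √(μ/r₁) = √(4.00420×10^5/6860) = 7.640 km/s.
On the transfer ellipse at r₁, v² = μ(2/r − 1/a) gives v_p = √[μ(2/r₁ − 1/a_t)] = 9.979 km/s.
First burn Δv₁ = |v_p − v₁| = 2.339 km/s.
Circular speed at r₂: v₂ = √(μ/r₂) = 3.172 km/s.
Transfer-orbit speed at r₂: v_a = √[μ(2/r₂ − 1/a_t)] = 1.720 km/s.
Second burn Δv₂ = |v₂ − v_a| = 1.452 km/s.
Total Δv = Δv₁ + Δv₂ = 3.791 km/s.

Δv = 3790 m/s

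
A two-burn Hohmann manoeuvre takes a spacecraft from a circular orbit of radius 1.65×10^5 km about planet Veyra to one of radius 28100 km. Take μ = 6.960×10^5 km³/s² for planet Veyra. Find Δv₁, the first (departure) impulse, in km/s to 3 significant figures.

The Hohmann ellipse has a_t = (r₁ + r₂)/2 = 96550 km.
On the circular orbit at r = 1.650×10^5 km, v_c = √(μ/r) = 2.0538 km/s.
Transfer-orbit speed at the same r (vis-viva, a = a_t): v_t = √[μ(2/r − 1/a_t)] = 1.1080 km/s.
Δv₁ = |v_t − v_c| = |1.1080 − 2.0538| = 0.9458 km/s.

Δv₁ = 0.946 km/s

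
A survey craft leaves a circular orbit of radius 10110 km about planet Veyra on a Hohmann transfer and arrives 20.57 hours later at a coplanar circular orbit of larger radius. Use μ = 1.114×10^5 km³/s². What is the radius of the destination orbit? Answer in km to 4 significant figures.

r₂ = 69000 km

Transfer time t = 20.57 hours = 74052 s, and t = π√(a_t³/μ).
So a_t = (μ t²/π²)^(1/3) = (1.114×10^5 × (74052)² / π²)^(1/3) = 39557 km.
Since a_t = (r₁ + r₂)/2, r₂ = 2a_t − r₁ = 2×39557 − 10110 = 69004 km.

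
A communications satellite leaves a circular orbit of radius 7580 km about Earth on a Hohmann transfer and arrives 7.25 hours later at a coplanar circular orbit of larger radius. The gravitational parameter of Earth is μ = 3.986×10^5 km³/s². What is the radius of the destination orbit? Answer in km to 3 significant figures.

r₂ = 52800 km

Transfer time t = 7.25 hours = 26100 s, and t = π√(a_t³/μ).
So a_t = (μ t²/π²)^(1/3) = (3.986×10^5 × (26100)² / π²)^(1/3) = 30188 km.
Since a_t = (r₁ + r₂)/2, r₂ = 2a_t − r₁ = 2×30188 − 7580 = 52796 km.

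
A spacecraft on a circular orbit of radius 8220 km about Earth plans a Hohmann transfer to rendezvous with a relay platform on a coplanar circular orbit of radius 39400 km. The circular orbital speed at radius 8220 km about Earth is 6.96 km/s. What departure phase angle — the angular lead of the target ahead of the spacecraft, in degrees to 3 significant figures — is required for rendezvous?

φ = 95.4°

From the circular-orbit relation v² = μ/r at r = 8220 km: μ = v²r = (6.96)² × 8220 = 3.98190×10^5 km³/s².
Transfer-ellipse semi-major axis a_t = (r₁ + r₂)/2 = (8220 + 39400)/2 = 23810 km.
The half-period of the transfer ellipse is t = π√(a_t³/μ) = 18291.3 s.
The target's mean motion on its circular orbit is ω₂ = √(μ/r₂³) = 8.06865×10^-5 rad/s.
Angle swept by the target during transfer: ω₂·t = 1.4759 rad = 84.56°.
Arrival is 180° from departure on the ellipse, so φ = 180° − 84.56° = 95.4°.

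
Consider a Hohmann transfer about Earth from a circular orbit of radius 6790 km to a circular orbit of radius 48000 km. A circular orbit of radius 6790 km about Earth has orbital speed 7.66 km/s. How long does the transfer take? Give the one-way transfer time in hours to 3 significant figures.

From the circular-orbit relation v² = μ/r at r = 6790 km: μ = v²r = (7.66)² × 6790 = 3.98407×10^5 km³/s².
The Hohmann ellipse has a_t = (r₁ + r₂)/2 = 27395 km.
Transfer time t = π√(a_t³/μ) = π√((27395)³ / 3.98407×10^5) = 22570 s.
Converting: 22570 s ÷ 3600 s/hour = 6.27 hours.

t = 6.27 hours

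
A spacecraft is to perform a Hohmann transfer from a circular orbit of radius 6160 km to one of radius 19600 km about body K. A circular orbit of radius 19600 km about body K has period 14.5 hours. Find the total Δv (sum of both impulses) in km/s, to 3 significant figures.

Δv = 1.71 km/s

From Kepler's third law T² = 4π²r³/μ at r = 19600 km, T = 14.5 hours = 14.5 × 3600 s = 52200 s: μ = 4π²r³/T² = 1.09091×10^5 km³/s².
Transfer-ellipse semi-major axis a_t = (r₁ + r₂)/2 = (6160 + 19600)/2 = 12880 km.
Circular speed at r₁: v₁ = √(μ/r₁) = √(1.09091×10^5/6160) = 4.208 km/s.
On the transfer ellipse at r₁, vis-viva gives v_p = √[μ(2/r₁ − 1/a_t)] = 5.191 km/s.
First burn Δv₁ = |v_p − v₁| = 0.9830 km/s.
At r₂, v₂ = √(μ/r₂) = 2.3592 km/s.
Transfer-orbit speed at r₂: v_a = √[μ(2/r₂ − 1/a_t)] = 1.6315 km/s.
Second burn Δv₂ = |v₂ − v_a| = 0.7277 km/s.
Δv = Δv₁ + Δv₂ = 0.9830 + 0.7277 = 1.711 km/s.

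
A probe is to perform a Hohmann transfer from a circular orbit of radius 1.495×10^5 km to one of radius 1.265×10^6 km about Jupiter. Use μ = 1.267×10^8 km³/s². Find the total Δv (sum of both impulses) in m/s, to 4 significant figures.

Δv = 15230 m/s

The Hohmann ellipse has a_t = (r₁ + r₂)/2 = 7.0725×10^5 km.
Circular speed at r₁: v₁ = √(μ/r₁) = √(1.267×10^8/1.495×10^5) = 29.112 km/s.
On the transfer ellipse at r₁, vis-viva gives v_p = √[μ(2/r₁ − 1/a_t)] = 38.934 km/s.
First burn Δv₁ = |v_p − v₁| = 9.822 km/s.
Circular speed at r₂: v₂ = √(μ/r₂) = 10.008 km/s.
Transfer-orbit speed at r₂: v_a = √[μ(2/r₂ − 1/a_t)] = 4.6013 km/s.
Second burn Δv₂ = |v₂ − v_a| = 5.407 km/s.
Total Δv = Δv₁ + Δv₂ = 15.23 km/s.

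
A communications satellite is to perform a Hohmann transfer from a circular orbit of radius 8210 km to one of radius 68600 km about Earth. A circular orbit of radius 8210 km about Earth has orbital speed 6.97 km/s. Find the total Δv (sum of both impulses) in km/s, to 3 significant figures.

Δv = 3.64 km/s

From the circular-orbit relation v² = μ/r at r = 8210 km: μ = v²r = (6.97)² × 8210 = 3.98849×10^5 km³/s².
Transfer-ellipse semi-major axis a_t = (r₁ + r₂)/2 = (8210 + 68600)/2 = 38405 km.
Circular speed at r₁: v₁ = √(μ/r₁) = √(3.98849×10^5/8210) = 6.9700 km/s.
On the transfer ellipse at r₁, vis-viva gives v_p = √[μ(2/r₁ − 1/a_t)] = 9.3154 km/s.
First burn Δv₁ = |v_p − v₁| = 2.3454 km/s.
At r₂, v₂ = √(μ/r₂) = 2.4113 km/s.
Transfer-orbit speed at r₂: v_a = √[μ(2/r₂ − 1/a_t)] = 1.1149 km/s.
Second burn Δv₂ = |v₂ − v_a| = 1.2964 km/s.
Total Δv = Δv₁ + Δv₂ = 3.642 km/s.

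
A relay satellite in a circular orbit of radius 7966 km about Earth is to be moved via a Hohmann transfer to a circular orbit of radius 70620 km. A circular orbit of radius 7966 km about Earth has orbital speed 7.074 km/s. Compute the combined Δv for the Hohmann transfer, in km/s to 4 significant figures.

Δv = 3.716 km/s

From the circular-orbit relation v² = μ/r at r = 7966 km: μ = v²r = (7.074)² × 7966 = 3.98630×10^5 km³/s².
Semi-major axis of the transfer orbit: a_t = (7966 + 70620)/2 = 39293 km.
At r₁ the circular-orbit speed is v₁ = √(μ/r₁) = 7.074 km/s.
On the transfer ellipse at r₁, vis-viva gives v_p = √[μ(2/r₁ − 1/a_t)] = 9.484 km/s.
First burn Δv₁ = |v_p − v₁| = 2.410 km/s.
Circular speed at r₂: v₂ = √(μ/r₂) = 2.376 km/s.
Transfer-orbit speed at r₂: v_a = √[μ(2/r₂ − 1/a_t)] = 1.070 km/s.
Second burn Δv₂ = |v₂ − v_a| = 1.306 km/s.
Δv = Δv₁ + Δv₂ = 2.410 + 1.306 = 3.716 km/s.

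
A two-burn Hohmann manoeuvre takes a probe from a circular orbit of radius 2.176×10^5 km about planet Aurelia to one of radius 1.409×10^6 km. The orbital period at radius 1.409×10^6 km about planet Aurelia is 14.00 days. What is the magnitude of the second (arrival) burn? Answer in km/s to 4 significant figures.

Δv₂ = 3.533 km/s

From Kepler's third law T² = 4π²r³/μ at r = 1.409×10^6 km, T = 14.00 days = 14.00 × 86400 s = 1.2096×10^6 s: μ = 4π²r³/T² = 7.54760×10^7 km³/s².
The Hohmann ellipse has a_t = (r₁ + r₂)/2 = 8.133×10^5 km.
Circular speed at r = 1.409×10^6 km: v_c = √(μ/r) = 7.319 km/s.
Transfer-orbit speed at the same r (vis-viva, a = a_t): v_t = √[μ(2/r − 1/a_t)] = 3.786 km/s.
Δv₂ = |v_t − v_c| = |3.786 − 7.319| = 3.533 km/s.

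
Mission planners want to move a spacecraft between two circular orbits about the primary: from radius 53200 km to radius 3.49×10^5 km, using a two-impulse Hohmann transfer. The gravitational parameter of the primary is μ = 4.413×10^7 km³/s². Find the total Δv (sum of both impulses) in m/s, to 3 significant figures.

Semi-major axis of the transfer orbit: a_t = (53200 + 3.490×10^5)/2 = 2.011×10^5 km.
At r₁ the circular-orbit speed is v₁ = √(μ/r₁) = 28.801 km/s.
Transfer-orbit speed at r₁ (vis-viva): v_p = √[μ(2/r₁ − 1/a_t)] = 37.942 km/s.
First burn Δv₁ = |v_p − v₁| = 9.141 km/s.
At r₂, v₂ = √(μ/r₂) = 11.245 km/s.
Transfer-orbit speed at r₂: v_a = √[μ(2/r₂ − 1/a_t)] = 5.7837 km/s.
Second burn Δv₂ = |v₂ − v_a| = 5.461 km/s.
Total Δv = Δv₁ + Δv₂ = 14.60 km/s.

Δv = 14600 m/s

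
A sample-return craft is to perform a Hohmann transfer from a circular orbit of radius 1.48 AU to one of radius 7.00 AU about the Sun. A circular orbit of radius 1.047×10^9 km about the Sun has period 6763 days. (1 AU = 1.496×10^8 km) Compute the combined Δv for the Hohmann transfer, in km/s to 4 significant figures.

Δv = 11.58 km/s

From Kepler's third law T² = 4π²r³/μ at r = 1.047×10^9 km, T = 6763 days = 6763 × 86400 s = 5.843232×10^8 s: μ = 4π²r³/T² = 1.32707×10^11 km³/s².
In km: r₁ = 1.48 × 1.496×10^8 = 2.21408×10^8 km; r₂ = 7.00 × 1.496×10^8 = 1.0472×10^9 km.
Transfer-ellipse semi-major axis a_t = (r₁ + r₂)/2 = (2.21408×10^8 + 1.0472×10^9)/2 = 6.34304×10^8 km.
Circular speed at r₁: v₁ = √(μ/r₁) = √(1.32707×10^11/2.21408×10^8) = 24.482 km/s.
On the transfer ellipse at r₁, vis-viva gives v_p = √[μ(2/r₁ − 1/a_t)] = 31.457 km/s.
First burn Δv₁ = |v_p − v₁| = 6.975 km/s.
Circular speed at r₂: v₂ = √(μ/r₂) = 11.257 km/s.
Transfer-orbit speed at r₂: v_a = √[μ(2/r₂ − 1/a_t)] = 6.6509 km/s.
Second burn Δv₂ = |v₂ − v_a| = 4.606 km/s.
Total Δv = Δv₁ + Δv₂ = 11.58 km/s.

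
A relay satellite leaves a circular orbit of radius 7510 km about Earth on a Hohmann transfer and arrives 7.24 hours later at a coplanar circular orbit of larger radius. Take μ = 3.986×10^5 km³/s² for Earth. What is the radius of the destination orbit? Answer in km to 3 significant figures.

Transfer time t = 7.24 hours = 26064 s, and t = π√(a_t³/μ).
So a_t = (μ t²/π²)^(1/3) = (3.986×10^5 × (26064)² / π²)^(1/3) = 30161 km.
Since a_t = (r₁ + r₂)/2, r₂ = 2a_t − r₁ = 2×30161 − 7510 = 52812 km.

r₂ = 52800 km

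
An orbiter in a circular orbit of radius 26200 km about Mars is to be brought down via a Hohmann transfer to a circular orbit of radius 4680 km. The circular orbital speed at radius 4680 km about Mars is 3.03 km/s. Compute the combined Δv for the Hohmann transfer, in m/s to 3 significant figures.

Δv = 1490 m/s

From the circular-orbit relation v² = μ/r at r = 4680 km: μ = v²r = (3.03)² × 4680 = 42966.6 km³/s².
Transfer-ellipse semi-major axis a_t = (r₁ + r₂)/2 = (26200 + 4680)/2 = 15440 km.
Circular speed at r₁: v₁ = √(μ/r₁) = √(42966.6/26200) = 1.2806 km/s.
On the transfer ellipse at r₁, vis-viva equation gives v_a = √[μ(2/r₁ − 1/a_t)] = 0.70504 km/s.
First burn Δv₁ = |v_a − v₁| = 0.5756 km/s.
At r₂, v₂ = √(μ/r₂) = 3.030 km/s.
Transfer-orbit speed at r₂: v_p = √[μ(2/r₂ − 1/a_t)] = 3.947 km/s.
Second burn Δv₂ = |v₂ − v_p| = 0.9170 km/s.
Δv = Δv₁ + Δv₂ = 0.5756 + 0.9170 = 1.493 km/s.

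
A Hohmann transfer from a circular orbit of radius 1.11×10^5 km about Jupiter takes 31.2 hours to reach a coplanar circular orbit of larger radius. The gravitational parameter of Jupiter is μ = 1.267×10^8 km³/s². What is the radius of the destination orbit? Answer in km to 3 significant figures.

Transfer time t = 31.2 hours = 1.1232×10^5 s, and t = π√(a_t³/μ).
So a_t = (μ t²/π²)^(1/3) = (1.267×10^8 × (1.1232×10^5)² / π²)^(1/3) = 5.4508×10^5 km.
Since a_t = (r₁ + r₂)/2, r₂ = 2a_t − r₁ = 2×5.4508×10^5 − 1.110×10^5 = 9.7916×10^5 km.

r₂ = 9.79×10^5 km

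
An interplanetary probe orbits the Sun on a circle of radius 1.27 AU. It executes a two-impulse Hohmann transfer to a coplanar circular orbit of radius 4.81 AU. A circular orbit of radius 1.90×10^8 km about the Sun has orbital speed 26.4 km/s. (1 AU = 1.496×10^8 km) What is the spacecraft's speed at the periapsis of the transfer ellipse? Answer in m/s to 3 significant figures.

From the circular-orbit relation v² = μ/r at r = 1.90×10^8 km: μ = v²r = (26.4)² × 1.90×10^8 = 1.32422×10^11 km³/s².
In km: r₁ = 1.27 × 1.496×10^8 = 1.89992×10^8 km; r₂ = 4.81 × 1.496×10^8 = 7.19576×10^8 km.
Semi-major axis of the transfer orbit: a_t = (1.89992×10^8 + 7.19576×10^8)/2 = 4.54784×10^8 km.
At periapsis, r = 1.89992×10^8 km.
Vis-viva: v = √[μ(2/r − 1/a_t)] = √[1.32422×10^11 × (2/1.89992×10^8 − 1/4.54784×10^8)] = 33.21 km/s.

v = 33200 m/s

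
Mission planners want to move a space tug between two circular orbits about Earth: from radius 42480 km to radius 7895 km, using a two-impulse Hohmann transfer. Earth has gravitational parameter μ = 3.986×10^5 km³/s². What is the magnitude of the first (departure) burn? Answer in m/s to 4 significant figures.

Transfer-ellipse semi-major axis a_t = (r₁ + r₂)/2 = (42480 + 7895)/2 = 25187.5 km.
Circular speed at r = 42480 km: v_c = √(μ/r) = 3.063 km/s.
Vis-viva on the transfer ellipse at r = 42480 km gives v_t = √[μ(2/r − 1/a_t)] = 1.715 km/s.
Δv₁ = |v_t − v_c| = |1.715 − 3.063| = 1.348 km/s.

Δv₁ = 1348 m/s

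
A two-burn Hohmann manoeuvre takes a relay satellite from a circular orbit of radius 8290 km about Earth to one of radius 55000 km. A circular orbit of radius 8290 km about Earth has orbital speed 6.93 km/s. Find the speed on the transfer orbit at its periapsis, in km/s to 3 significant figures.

From the circular-orbit relation v² = μ/r at r = 8290 km: μ = v²r = (6.93)² × 8290 = 3.98126×10^5 km³/s².
Semi-major axis of the transfer orbit: a_t = (8290 + 55000)/2 = 31645 km.
The periapsis of the transfer ellipse is at r = 8290 km.
From the vis-viva equation, v = √[μ(2/r − 1/a_t)] = 9.136 km/s.

v = 9.14 km/s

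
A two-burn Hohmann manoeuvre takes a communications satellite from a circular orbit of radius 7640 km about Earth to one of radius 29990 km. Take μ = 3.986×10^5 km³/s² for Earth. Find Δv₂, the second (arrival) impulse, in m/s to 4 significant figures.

Transfer-ellipse semi-major axis a_t = (r₁ + r₂)/2 = (7640 + 29990)/2 = 18815 km.
On the circular orbit at r = 29990 km, v_c = √(μ/r) = 3.646 km/s.
Vis-viva on the transfer ellipse at r = 29990 km gives v_t = √[μ(2/r − 1/a_t)] = 2.323 km/s.
Δv₂ = |v_t − v_c| = |2.323 − 3.646| = 1.323 km/s.

Δv₂ = 1323 m/s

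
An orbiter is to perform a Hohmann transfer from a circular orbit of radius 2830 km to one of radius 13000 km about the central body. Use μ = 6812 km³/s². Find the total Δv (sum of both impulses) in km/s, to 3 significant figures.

Δv = 0.728 km/s

The Hohmann ellipse has a_t = (r₁ + r₂)/2 = 7915 km.
Circular speed at r₁: v₁ = √(μ/r₁) = √(6812/2830) = 1.55147 km/s.
Transfer-orbit speed at r₁ (vis-viva): v_p = √[μ(2/r₁ − 1/a_t)] = 1.98834 km/s.
First burn Δv₁ = |v_p − v₁| = 0.4369 km/s.
Circular speed at r₂: v₂ = √(μ/r₂) = 0.72388 km/s.
Transfer-orbit speed at r₂: v_a = √[μ(2/r₂ − 1/a_t)] = 0.43285 km/s.
Second burn Δv₂ = |v₂ − v_a| = 0.2910 km/s.
Total Δv = Δv₁ + Δv₂ = 0.7279 km/s.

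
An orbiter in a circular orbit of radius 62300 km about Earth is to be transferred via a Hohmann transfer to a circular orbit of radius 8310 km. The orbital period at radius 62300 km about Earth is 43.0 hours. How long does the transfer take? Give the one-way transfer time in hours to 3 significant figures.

t = 9.17 hours

From Kepler's third law T² = 4π²r³/μ at r = 62300 km, T = 43.0 hours = 43.0 × 3600 s = 1.548×10^5 s: μ = 4π²r³/T² = 3.98366×10^5 km³/s².
The Hohmann ellipse has a_t = (r₁ + r₂)/2 = 35305 km.
Half the transfer-orbit period gives t = π√(a_t³/μ) = 33020 s.
Converting: 33020 s ÷ 3600 s/hour = 9.17 hours.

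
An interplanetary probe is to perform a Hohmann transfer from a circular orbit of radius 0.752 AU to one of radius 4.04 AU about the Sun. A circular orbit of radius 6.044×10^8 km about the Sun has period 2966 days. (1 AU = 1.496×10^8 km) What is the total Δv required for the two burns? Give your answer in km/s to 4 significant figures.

Δv = 16.77 km/s

From Kepler's third law T² = 4π²r³/μ at r = 6.044×10^8 km, T = 2966 days = 2966 × 86400 s = 2.562624×10^8 s: μ = 4π²r³/T² = 1.32728×10^11 km³/s².
In km: r₁ = 0.752 × 1.496×10^8 = 1.124992×10^8 km; r₂ = 4.04 × 1.496×10^8 = 6.04384×10^8 km.
Transfer-ellipse semi-major axis a_t = (r₁ + r₂)/2 = (1.124992×10^8 + 6.04384×10^8)/2 = 3.584416×10^8 km.
Circular speed at r₁: v₁ = √(μ/r₁) = √(1.32728×10^11/1.124992×10^8) = 34.35 km/s.
Transfer-orbit speed at r₁ (v² = μ(2/r − 1/a)): v_p = √[μ(2/r₁ − 1/a_t)] = 44.60 km/s.
First burn Δv₁ = |v_p − v₁| = 10.25 km/s.
Circular speed at r₂: v₂ = √(μ/r₂) = 14.819 km/s.
Transfer-orbit speed at r₂: v_a = √[μ(2/r₂ − 1/a_t)] = 8.3022 km/s.
Second burn Δv₂ = |v₂ − v_a| = 6.517 km/s.
Total Δv = Δv₁ + Δv₂ = 16.77 km/s.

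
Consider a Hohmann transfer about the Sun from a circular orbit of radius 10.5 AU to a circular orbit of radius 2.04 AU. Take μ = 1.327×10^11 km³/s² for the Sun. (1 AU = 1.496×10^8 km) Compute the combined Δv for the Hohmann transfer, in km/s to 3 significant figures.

In km: r₁ = 10.5 × 1.496×10^8 = 1.5708×10^9 km; r₂ = 2.04 × 1.496×10^8 = 3.05184×10^8 km.
Semi-major axis of the transfer orbit: a_t = (1.5708×10^9 + 3.05184×10^8)/2 = 9.37992×10^8 km.
Circular speed at r₁: v₁ = √(μ/r₁) = √(1.327×10^11/1.5708×10^9) = 9.1913 km/s.
Transfer-orbit speed at r₁ (vis-viva): v_a = √[μ(2/r₁ − 1/a_t)] = 5.2427 km/s.
First burn Δv₁ = |v_a − v₁| = 3.949 km/s.
Circular speed at r₂: v₂ = √(μ/r₂) = 20.8523 km/s.
Transfer-orbit speed at r₂: v_p = √[μ(2/r₂ − 1/a_t)] = 26.9846 km/s.
Second burn Δv₂ = |v₂ − v_p| = 6.132 km/s.
Total Δv = Δv₁ + Δv₂ = 10.08 km/s.

Δv = 10.1 km/s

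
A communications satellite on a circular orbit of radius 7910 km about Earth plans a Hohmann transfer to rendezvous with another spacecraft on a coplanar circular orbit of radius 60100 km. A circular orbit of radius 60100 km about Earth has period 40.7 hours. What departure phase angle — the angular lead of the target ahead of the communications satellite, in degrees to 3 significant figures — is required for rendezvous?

φ = 103°

From Kepler's third law T² = 4π²r³/μ at r = 60100 km, T = 40.7 hours = 40.7 × 3600 s = 1.4652×10^5 s: μ = 4π²r³/T² = 3.99199×10^5 km³/s².
Semi-major axis of the transfer orbit: a_t = (7910 + 60100)/2 = 34005 km.
Transfer time t = π√(a_t³/μ) = 31180 s.
The target's mean motion on its circular orbit is ω₂ = √(μ/r₂³) = 4.2883×10^-5 rad/s.
Angle swept by the target during transfer: ω₂·t = 1.3371 rad = 76.61°.
The communications satellite traverses 180° on the transfer ellipse, so the target must lead by 180° − 76.61° = 103°.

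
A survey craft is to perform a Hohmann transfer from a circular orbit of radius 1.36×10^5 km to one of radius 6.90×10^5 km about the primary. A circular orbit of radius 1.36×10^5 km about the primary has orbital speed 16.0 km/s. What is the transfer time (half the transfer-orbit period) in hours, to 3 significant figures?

t = 39.3 hours

From the circular-orbit relation v² = μ/r at r = 1.36×10^5 km: μ = v²r = (16.0)² × 1.36×10^5 = 3.48160×10^7 km³/s².
Semi-major axis of the transfer orbit: a_t = (1.360×10^5 + 6.900×10^5)/2 = 4.130×10^5 km.
Transfer time t = π√(a_t³/μ) = π√((4.130×10^5)³ / 3.48160×10^7) = 1.4131×10^5 s.
Converting: 1.4131×10^5 s ÷ 3600 s/hour = 39.3 hours.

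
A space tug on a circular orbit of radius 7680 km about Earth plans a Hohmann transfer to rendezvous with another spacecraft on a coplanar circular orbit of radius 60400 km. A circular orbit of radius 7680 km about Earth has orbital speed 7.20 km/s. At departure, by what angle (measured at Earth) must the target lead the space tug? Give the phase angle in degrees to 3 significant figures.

From the circular-orbit relation v² = μ/r at r = 7680 km: μ = v²r = (7.20)² × 7680 = 3.98131×10^5 km³/s².
The Hohmann ellipse has a_t = (r₁ + r₂)/2 = 34040 km.
Transfer time t = π√(a_t³/μ) = 31270 s.
Target angular speed ω₂ = √(μ/r₂³) = 4.2507×10^-5 rad/s.
Angle swept by the target during transfer: ω₂·t = 1.3292 rad = 76.16°.
Arrival is 180° from departure on the ellipse, so φ = 180° − 76.16° = 104°.

φ = 104°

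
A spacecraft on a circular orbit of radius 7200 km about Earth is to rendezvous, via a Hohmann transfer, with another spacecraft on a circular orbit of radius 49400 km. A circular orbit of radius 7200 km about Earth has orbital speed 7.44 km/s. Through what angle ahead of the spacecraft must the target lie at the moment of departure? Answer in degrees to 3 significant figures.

From the circular-orbit relation v² = μ/r at r = 7200 km: μ = v²r = (7.44)² × 7200 = 3.98546×10^5 km³/s².
Transfer-ellipse semi-major axis a_t = (r₁ + r₂)/2 = (7200 + 49400)/2 = 28300 km.
Transfer time t = π√(a_t³/μ) = 23690 s.
The target's mean motion on its circular orbit is ω₂ = √(μ/r₂³) = 5.750×10^-5 rad/s.
Angle swept by the target during transfer: ω₂·t = 1.3622 rad = 78.05°.
The spacecraft traverses 180° on the transfer ellipse, so the target must lead by 180° − 78.05° = 102°.

φ = 102°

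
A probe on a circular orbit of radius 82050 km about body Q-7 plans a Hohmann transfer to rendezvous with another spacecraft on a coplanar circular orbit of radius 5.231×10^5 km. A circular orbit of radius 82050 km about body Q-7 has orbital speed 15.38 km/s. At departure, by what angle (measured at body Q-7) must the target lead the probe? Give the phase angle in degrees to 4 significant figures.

φ = 100.8°

From the circular-orbit relation v² = μ/r at r = 82050 km: μ = v²r = (15.38)² × 82050 = 1.94085×10^7 km³/s².
Semi-major axis of the transfer orbit: a_t = (82050 + 5.231×10^5)/2 = 3.02575×10^5 km.
Transfer time t = π√(a_t³/μ) = 1.186872×10^5 s.
Target angular speed ω₂ = √(μ/r₂³) = 1.164444×10^-5 rad/s.
Angle swept by the target during transfer: ω₂·t = 1.38205 rad = 79.19°.
Arrival is 180° from departure on the ellipse, so φ = 180° − 79.19° = 100.8°.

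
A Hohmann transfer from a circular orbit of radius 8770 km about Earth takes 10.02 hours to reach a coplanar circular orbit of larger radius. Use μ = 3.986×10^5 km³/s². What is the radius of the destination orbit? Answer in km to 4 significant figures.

r₂ = 66140 km

Transfer time t = 10.02 hours = 36072 s, and t = π√(a_t³/μ).
So a_t = (μ t²/π²)^(1/3) = (3.986×10^5 × (36072)² / π²)^(1/3) = 37456 km.
Since a_t = (r₁ + r₂)/2, r₂ = 2a_t − r₁ = 2×37456 − 8770 = 66142 km.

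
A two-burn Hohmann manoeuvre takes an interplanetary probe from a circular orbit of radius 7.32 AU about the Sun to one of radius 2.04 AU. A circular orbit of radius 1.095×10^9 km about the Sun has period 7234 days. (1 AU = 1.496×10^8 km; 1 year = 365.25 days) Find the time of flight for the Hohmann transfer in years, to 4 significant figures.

From Kepler's third law T² = 4π²r³/μ at r = 1.095×10^9 km, T = 7234 days = 7234 × 86400 s = 6.250176×10^8 s: μ = 4π²r³/T² = 1.32684×10^11 km³/s².
In km: r₁ = 7.32 × 1.496×10^8 = 1.095072×10^9 km; r₂ = 2.04 × 1.496×10^8 = 3.05184×10^8 km.
The Hohmann ellipse has a_t = (r₁ + r₂)/2 = 7.00128×10^8 km.
Half the transfer-orbit period gives t = π√(a_t³/μ) = 1.5977×10^8 s.
Converting: 1.5977×10^8 s ÷ 3.15576×10^7 s/year (365.25 × 86400) = 5.063 years.

t = 5.063 years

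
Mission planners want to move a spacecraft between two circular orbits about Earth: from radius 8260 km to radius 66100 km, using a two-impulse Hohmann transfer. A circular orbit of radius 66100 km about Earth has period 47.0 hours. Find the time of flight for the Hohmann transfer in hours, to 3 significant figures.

From Kepler's third law T² = 4π²r³/μ at r = 66100 km, T = 47.0 hours = 47.0 × 3600 s = 1.692×10^5 s: μ = 4π²r³/T² = 3.98257×10^5 km³/s².
Semi-major axis of the transfer orbit: a_t = (8260 + 66100)/2 = 37180 km.
By Kepler's third law the transfer-orbit period is T = 2π√(a_t³/μ), so t = T/2 = 35690 s.
Converting: 35690 s ÷ 3600 s/hour = 9.91 hours.

t = 9.91 hours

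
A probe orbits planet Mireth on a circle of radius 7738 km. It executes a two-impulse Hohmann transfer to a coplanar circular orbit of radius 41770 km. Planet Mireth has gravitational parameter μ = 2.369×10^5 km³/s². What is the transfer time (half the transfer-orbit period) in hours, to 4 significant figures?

t = 6.983 hours

The Hohmann ellipse has a_t = (r₁ + r₂)/2 = 24754 km.
Half the transfer-orbit period gives t = π√(a_t³/μ) = 25140 s.
Converting: 25140 s ÷ 3600 s/hour = 6.983 hours.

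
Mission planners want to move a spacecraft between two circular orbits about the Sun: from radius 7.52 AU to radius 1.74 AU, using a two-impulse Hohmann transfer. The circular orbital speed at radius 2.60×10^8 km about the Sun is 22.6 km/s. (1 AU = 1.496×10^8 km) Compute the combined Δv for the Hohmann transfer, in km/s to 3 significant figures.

From the circular-orbit relation v² = μ/r at r = 2.60×10^8 km: μ = v²r = (22.6)² × 2.60×10^8 = 1.32798×10^11 km³/s².
In km: r₁ = 7.52 × 1.496×10^8 = 1.124992×10^9 km; r₂ = 1.74 × 1.496×10^8 = 2.60304×10^8 km.
The Hohmann ellipse has a_t = (r₁ + r₂)/2 = 6.92648×10^8 km.
At r₁ the circular-orbit speed is v₁ = √(μ/r₁) = 10.8648 km/s.
Transfer-orbit speed at r₁ (v² = μ(2/r − 1/a)): v_a = √[μ(2/r₁ − 1/a_t)] = 6.66046 km/s.
First burn Δv₁ = |v_a − v₁| = 4.204 km/s.
Circular speed at r₂: v₂ = √(μ/r₂) = 22.5868 km/s.
Transfer-orbit speed at r₂: v_p = √[μ(2/r₂ − 1/a_t)] = 28.7855 km/s.
Second burn Δv₂ = |v₂ − v_p| = 6.199 km/s.
Total Δv = Δv₁ + Δv₂ = 10.40 km/s.

Δv = 10.4 km/s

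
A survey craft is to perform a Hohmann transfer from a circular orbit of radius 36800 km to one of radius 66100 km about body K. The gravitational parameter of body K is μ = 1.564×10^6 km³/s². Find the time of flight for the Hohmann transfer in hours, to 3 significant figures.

t = 8.14 hours

Semi-major axis of the transfer orbit: a_t = (36800 + 66100)/2 = 51450 km.
By Kepler's third law the transfer-orbit period is T = 2π√(a_t³/μ), so t = T/2 = 29320 s.
Converting: 29320 s ÷ 3600 s/hour = 8.14 hours.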